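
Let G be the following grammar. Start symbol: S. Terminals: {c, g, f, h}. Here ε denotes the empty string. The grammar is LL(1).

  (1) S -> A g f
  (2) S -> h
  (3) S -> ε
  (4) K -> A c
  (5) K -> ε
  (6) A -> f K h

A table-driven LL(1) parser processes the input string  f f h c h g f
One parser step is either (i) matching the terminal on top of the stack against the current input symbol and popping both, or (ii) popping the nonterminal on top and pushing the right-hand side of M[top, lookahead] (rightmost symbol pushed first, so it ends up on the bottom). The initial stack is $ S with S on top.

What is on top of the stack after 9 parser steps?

h

     Stack            Input            Action
  1  $ S              f f h c h g f $  expand S -> A g f
  2  $ f g A          f f h c h g f $  expand A -> f K h
  3  $ f g h K f      f f h c h g f $  match f
  4  $ f g h K        f h c h g f $    expand K -> A c
  5  $ f g h c A      f h c h g f $    expand A -> f K h
  6  $ f g h c h K f  f h c h g f $    match f
  7  $ f g h c h K    h c h g f $      expand K -> ε
  8  $ f g h c h      h c h g f $      match h
  9  $ f g h c        c h g f $        match c
Stack after step 9: $ f g h (top = h).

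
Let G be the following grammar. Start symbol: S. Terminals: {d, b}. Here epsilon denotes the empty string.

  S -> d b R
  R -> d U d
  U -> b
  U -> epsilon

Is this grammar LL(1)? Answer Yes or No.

Yes

FIRST(S) = {d}
FIRST(R) = {d}
FIRST(U) = {epsilon, b}
FOLLOW(S) = {$}
FOLLOW(R) = {$}
FOLLOW(U) = {d}
Each cell of M receives at most one production.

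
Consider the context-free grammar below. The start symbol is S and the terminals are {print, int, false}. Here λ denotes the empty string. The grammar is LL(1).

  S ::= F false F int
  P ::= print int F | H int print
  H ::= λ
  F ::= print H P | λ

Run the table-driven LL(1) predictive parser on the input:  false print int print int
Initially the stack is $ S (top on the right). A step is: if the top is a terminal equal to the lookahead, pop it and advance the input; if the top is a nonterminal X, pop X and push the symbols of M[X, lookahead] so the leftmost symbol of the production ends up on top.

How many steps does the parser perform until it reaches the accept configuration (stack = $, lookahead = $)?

11

step 1: stack=$ S  input=false print int print int $  — expand S ::= F false F int
step 2: stack=$ int F false F  input=false print int print int $  — expand F ::= λ
step 3: stack=$ int F false  input=false print int print int $  — match false
step 4: stack=$ int F  input=print int print int $  — expand F ::= print H P
step 5: stack=$ int P H print  input=print int print int $  — match print
step 6: stack=$ int P H  input=int print int $  — expand H ::= λ
step 7: stack=$ int P  input=int print int $  — expand P ::= H int print
step 8: stack=$ int print int H  input=int print int $  — expand H ::= λ
step 9: stack=$ int print int  input=int print int $  — match int
step 10: stack=$ int print  input=print int $  — match print
step 11: stack=$ int  input=int $  — match int
Accept reached after 11 steps.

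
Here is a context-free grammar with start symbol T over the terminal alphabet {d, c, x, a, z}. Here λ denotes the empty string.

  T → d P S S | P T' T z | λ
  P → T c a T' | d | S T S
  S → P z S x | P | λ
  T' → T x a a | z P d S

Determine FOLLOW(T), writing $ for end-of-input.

{$, c, d, x, z}

FIRST(T): from T→d P S S we get {d}; from T→P T' T z we get {c, d, x, z}; from T→λ we get {λ}. So FIRST(T) = {λ, c, d, x, z}.
FIRST(T'): from T'→T x a a we get {c, d, x, z}; from T'→z P d S we get {z}. So FIRST(T') = {c, d, x, z}.
FIRST(P): from P→T c a T' we get {c, d, x, z}; from P→d we get {d}; from P→S T S we get {λ, c, d, x, z}. So FIRST(P) = {λ, c, d, x, z}.
FIRST(S): from S→P z S x we get {c, d, x, z}; from S→P we get {λ, c, d, x, z}; from S→λ we get {λ}. So FIRST(S) = {λ, c, d, x, z}.
FOLLOW(T) includes $ since T is the start symbol.
FOLLOW(T): in T→P T' T z, T is followed by z with FIRST {z}; in P→T c a T', T is followed by c a T' with FIRST {c}; in P→S T S, T is followed by S with FIRST {λ, c, d, x, z}; in P→S T S, the suffix after T is nullable, so FOLLOW(T) ⊇ FOLLOW(P) = {$, c, d, x, z}; in T'→T x a a, T is followed by x a a with FIRST {x}. Thus FOLLOW(T) = {$, c, d, x, z}.
FOLLOW(P): in T→d P S S, P is followed by S S with FIRST {λ, c, d, x, z}; in T→d P S S, the suffix after P is nullable, so FOLLOW(P) ⊇ FOLLOW(T) = {$, c, d, x, z}; in T→P T' T z, P is followed by T' T z with FIRST {c, d, x, z}; in S→P z S x, P is followed by z S x with FIRST {z}; in S→P, the suffix after P is empty, so FOLLOW(P) ⊇ FOLLOW(S) = {$, c, d, x, z}; in T'→z P d S, P is followed by d S with FIRST {d}. Thus FOLLOW(P) = {$, c, d, x, z}.
FOLLOW(T'): in T→P T' T z, T' is followed by T z with FIRST {c, d, x, z}; in P→T c a T', the suffix after T' is empty, so FOLLOW(T') ⊇ FOLLOW(P) = {$, c, d, x, z}. Thus FOLLOW(T') = {$, c, d, x, z}.
FOLLOW(S): in T→d P S S (occurrence 1), S is followed by S with FIRST {λ, c, d, x, z}; in T→d P S S (occurrence 1), the suffix after S is nullable, so FOLLOW(S) ⊇ FOLLOW(T) = {$, c, d, x, z}; in T→d P S S (occurrence 2), the suffix after S is empty, so FOLLOW(S) ⊇ FOLLOW(T) = {$, c, d, x, z}; in P→S T S (occurrence 1), S is followed by T S with FIRST {λ, c, d, x, z}; in P→S T S (occurrence 1), the suffix after S is nullable, so FOLLOW(S) ⊇ FOLLOW(P) = {$, c, d, x, z}; in P→S T S (occurrence 2), the suffix after S is empty, so FOLLOW(S) ⊇ FOLLOW(P) = {$, c, d, x, z}; in S→P z S x, S is followed by x with FIRST {x}; in T'→z P d S, the suffix after S is empty, so FOLLOW(S) ⊇ FOLLOW(T') = {$, c, d, x, z}. Thus FOLLOW(S) = {$, c, d, x, z}.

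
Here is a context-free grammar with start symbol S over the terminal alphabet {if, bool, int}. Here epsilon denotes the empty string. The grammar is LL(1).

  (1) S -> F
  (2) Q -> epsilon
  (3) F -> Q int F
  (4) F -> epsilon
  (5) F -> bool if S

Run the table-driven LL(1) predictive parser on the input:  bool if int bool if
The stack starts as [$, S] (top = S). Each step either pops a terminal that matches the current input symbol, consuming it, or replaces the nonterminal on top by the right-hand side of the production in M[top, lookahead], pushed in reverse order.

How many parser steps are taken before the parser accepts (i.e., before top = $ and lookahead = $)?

      Stack        Input                  Action
   1  $ S          bool if int bool if $  expand S -> F
   2  $ F          bool if int bool if $  expand F -> bool if S
   3  $ S if bool  bool if int bool if $  match bool
   4  $ S if       if int bool if $       match if
   5  $ S          int bool if $          expand S -> F
   6  $ F          int bool if $          expand F -> Q int F
   7  $ F int Q    int bool if $          expand Q -> epsilon
   8  $ F int      int bool if $          match int
   9  $ F          bool if $              expand F -> bool if S
  10  $ S if bool  bool if $              match bool
  11  $ S if       if $                   match if
  12  $ S          $                      expand S -> F
  13  $ F          $                      expand F -> epsilon
Accept reached after 13 steps.

13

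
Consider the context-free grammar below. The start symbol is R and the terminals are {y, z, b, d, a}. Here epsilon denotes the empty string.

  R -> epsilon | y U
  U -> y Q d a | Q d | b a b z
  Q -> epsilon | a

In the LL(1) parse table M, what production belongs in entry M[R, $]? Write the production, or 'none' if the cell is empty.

R -> epsilon

FIRST(R) = {epsilon, y}
FIRST(Q) = {epsilon, a}
FIRST(U) = {a, b, d, y}  (via Q d)
FOLLOW(R) includes $ since R is the start symbol.
FOLLOW(R): R appears on no right-hand side. Thus FOLLOW(R) = {$}.
For R -> epsilon: FIRST(epsilon) = {epsilon}, so it goes in M[R, t] for t ∈ {}; since epsilon ∈ FIRST, also for every t ∈ FOLLOW(R) = {$}.
For R -> y U: FIRST(y U) = {y}, so it goes in M[R, t] for t ∈ {y}.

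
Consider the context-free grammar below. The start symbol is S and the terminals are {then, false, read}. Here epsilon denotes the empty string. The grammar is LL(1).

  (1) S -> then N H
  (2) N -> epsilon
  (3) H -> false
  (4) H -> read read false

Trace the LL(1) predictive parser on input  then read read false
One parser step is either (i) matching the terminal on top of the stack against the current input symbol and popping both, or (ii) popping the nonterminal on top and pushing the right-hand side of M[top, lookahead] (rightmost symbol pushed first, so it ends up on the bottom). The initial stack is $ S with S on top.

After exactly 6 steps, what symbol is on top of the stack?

step 1: stack=$ S  input=then read read false $  — expand S -> then N H
step 2: stack=$ H N then  input=then read read false $  — match then
step 3: stack=$ H N  input=read read false $  — expand N -> epsilon
step 4: stack=$ H  input=read read false $  — expand H -> read read false
step 5: stack=$ false read read  input=read read false $  — match read
step 6: stack=$ false read  input=read false $  — match read
Stack after step 6: $ false (top = false).

false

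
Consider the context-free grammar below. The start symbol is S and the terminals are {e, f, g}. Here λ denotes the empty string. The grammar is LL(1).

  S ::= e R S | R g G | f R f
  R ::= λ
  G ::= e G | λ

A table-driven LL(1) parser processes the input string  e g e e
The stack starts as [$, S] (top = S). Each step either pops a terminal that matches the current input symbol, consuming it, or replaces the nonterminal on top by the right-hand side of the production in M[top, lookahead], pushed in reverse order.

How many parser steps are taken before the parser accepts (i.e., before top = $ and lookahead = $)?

11

step 1: stack=$ S  input=e g e e $  — expand S ::= e R S
step 2: stack=$ S R e  input=e g e e $  — match e
step 3: stack=$ S R  input=g e e $  — expand R ::= λ
step 4: stack=$ S  input=g e e $  — expand S ::= R g G
step 5: stack=$ G g R  input=g e e $  — expand R ::= λ
step 6: stack=$ G g  input=g e e $  — match g
step 7: stack=$ G  input=e e $  — expand G ::= e G
step 8: stack=$ G e  input=e e $  — match e
step 9: stack=$ G  input=e $  — expand G ::= e G
step 10: stack=$ G e  input=e $  — match e
step 11: stack=$ G  input=$  — expand G ::= λ
Accept reached after 11 steps.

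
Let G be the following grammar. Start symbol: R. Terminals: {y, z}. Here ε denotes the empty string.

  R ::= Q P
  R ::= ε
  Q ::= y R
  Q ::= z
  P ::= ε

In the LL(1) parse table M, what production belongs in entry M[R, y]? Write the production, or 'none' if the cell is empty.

FIRST(Q): from Q::=y R we get {y}; from Q::=z we get {z}. So FIRST(Q) = {y, z}.
FIRST(P): from P::=ε we get {ε}. So FIRST(P) = {ε}.
FIRST(R): from R::=Q P we get {y, z}; from R::=ε we get {ε}. So FIRST(R) = {ε, y, z}.
FOLLOW(R) includes $ since R is the start symbol.
FOLLOW(R): in Q::=y R, the suffix after R is empty, so FOLLOW(R) ⊇ FOLLOW(Q) = {$}. Thus FOLLOW(R) = {$}.
FOLLOW(Q): in R::=Q P, Q is followed by P with FIRST {ε}; in R::=Q P, the suffix after Q is nullable, so FOLLOW(Q) ⊇ FOLLOW(R) = {$}. Thus FOLLOW(Q) = {$}.
For R ::= Q P: FIRST(Q P) = {y, z}, so it goes in M[R, t] for t ∈ {y, z}.
For R ::= ε: FIRST(ε) = {ε}, so it goes in M[R, t] for t ∈ {}; since ε ∈ FIRST, also for every t ∈ FOLLOW(R) = {$}.

R ::= Q P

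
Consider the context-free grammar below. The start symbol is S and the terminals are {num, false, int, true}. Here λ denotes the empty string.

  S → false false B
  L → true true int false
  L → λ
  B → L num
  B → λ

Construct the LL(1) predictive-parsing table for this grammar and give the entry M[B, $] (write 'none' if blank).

B → λ

FIRST(S): from S→false false B we get {false}. So FIRST(S) = {false}.
FIRST(L): from L→true true int false we get {true}; from L→λ we get {λ}. So FIRST(L) = {λ, true}.
FIRST(B): from B→L num we get {num, true}; from B→λ we get {λ}. So FIRST(B) = {λ, num, true}.
FOLLOW(S) includes $ since S is the start symbol.
FOLLOW(S): S appears on no right-hand side. Thus FOLLOW(S) = {$}.
FOLLOW(B): in S→false false B, the suffix after B is empty, so FOLLOW(B) ⊇ FOLLOW(S) = {$}. Thus FOLLOW(B) = {$}.
For B → L num: FIRST(L num) = {num, true}, so it goes in M[B, t] for t ∈ {num, true}.
For B → λ: FIRST(λ) = {λ}, so it goes in M[B, t] for t ∈ {}; since λ ∈ FIRST, also for every t ∈ FOLLOW(B) = {$}.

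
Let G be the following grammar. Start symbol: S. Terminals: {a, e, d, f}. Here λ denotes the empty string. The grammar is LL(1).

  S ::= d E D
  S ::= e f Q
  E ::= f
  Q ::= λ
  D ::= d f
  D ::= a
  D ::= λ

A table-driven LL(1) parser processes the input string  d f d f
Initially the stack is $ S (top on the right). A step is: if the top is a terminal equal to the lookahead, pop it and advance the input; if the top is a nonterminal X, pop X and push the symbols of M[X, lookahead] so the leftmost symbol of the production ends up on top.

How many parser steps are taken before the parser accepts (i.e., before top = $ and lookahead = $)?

7

step 1: stack=$ S  input=d f d f $  — expand S ::= d E D
step 2: stack=$ D E d  input=d f d f $  — match d
step 3: stack=$ D E  input=f d f $  — expand E ::= f
step 4: stack=$ D f  input=f d f $  — match f
step 5: stack=$ D  input=d f $  — expand D ::= d f
step 6: stack=$ f d  input=d f $  — match d
step 7: stack=$ f  input=f $  — match f
Accept reached after 7 steps.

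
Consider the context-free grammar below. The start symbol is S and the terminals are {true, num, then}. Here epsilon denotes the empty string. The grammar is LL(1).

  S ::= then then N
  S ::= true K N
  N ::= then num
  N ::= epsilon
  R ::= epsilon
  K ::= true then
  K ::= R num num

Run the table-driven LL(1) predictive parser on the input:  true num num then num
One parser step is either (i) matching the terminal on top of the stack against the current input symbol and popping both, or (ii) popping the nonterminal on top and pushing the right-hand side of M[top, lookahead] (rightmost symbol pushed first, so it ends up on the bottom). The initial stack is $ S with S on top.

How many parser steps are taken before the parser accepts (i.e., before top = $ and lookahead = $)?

9

     Stack          Input                    Action
  1  $ S            true num num then num $  expand S ::= true K N
  2  $ N K true     true num num then num $  match true
  3  $ N K          num num then num $       expand K ::= R num num
  4  $ N num num R  num num then num $       expand R ::= epsilon
  5  $ N num num    num num then num $       match num
  6  $ N num        num then num $           match num
  7  $ N            then num $               expand N ::= then num
  8  $ num then     then num $               match then
  9  $ num          num $                    match num
Accept reached after 9 steps.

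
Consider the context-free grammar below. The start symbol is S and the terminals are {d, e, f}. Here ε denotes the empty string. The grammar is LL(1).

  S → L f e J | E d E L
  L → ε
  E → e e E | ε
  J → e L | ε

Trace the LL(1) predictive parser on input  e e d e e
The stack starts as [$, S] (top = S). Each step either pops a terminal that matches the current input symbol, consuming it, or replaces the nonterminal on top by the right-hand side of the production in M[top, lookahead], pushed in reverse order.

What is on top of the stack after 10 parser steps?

L

step 1: stack=$ S  input=e e d e e $  — expand S → E d E L
step 2: stack=$ L E d E  input=e e d e e $  — expand E → e e E
step 3: stack=$ L E d E e e  input=e e d e e $  — match e
step 4: stack=$ L E d E e  input=e d e e $  — match e
step 5: stack=$ L E d E  input=d e e $  — expand E → ε
step 6: stack=$ L E d  input=d e e $  — match d
step 7: stack=$ L E  input=e e $  — expand E → e e E
step 8: stack=$ L E e e  input=e e $  — match e
step 9: stack=$ L E e  input=e $  — match e
step 10: stack=$ L E  input=$  — expand E → ε
Stack after step 10: $ L (top = L).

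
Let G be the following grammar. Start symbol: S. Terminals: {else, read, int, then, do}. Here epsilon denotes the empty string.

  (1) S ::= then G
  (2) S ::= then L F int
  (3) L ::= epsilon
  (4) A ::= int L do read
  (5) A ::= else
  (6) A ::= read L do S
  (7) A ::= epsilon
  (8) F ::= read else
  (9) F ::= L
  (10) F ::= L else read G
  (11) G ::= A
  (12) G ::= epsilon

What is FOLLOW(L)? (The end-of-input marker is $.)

{do, else, int, read}

FIRST(S): from S::=then G we get {then}; from S::=then L F int we get {then}. So FIRST(S) = {then}.
FIRST(L): from L::=epsilon we get {epsilon}. So FIRST(L) = {epsilon}.
FIRST(A): from A::=int L do read we get {int}; from A::=else we get {else}; from A::=read L do S we get {read}; from A::=epsilon we get {epsilon}. So FIRST(A) = {epsilon, else, int, read}.
FIRST(F): from F::=read else we get {read}; from F::=L we get {epsilon}; from F::=L else read G we get {else}. So FIRST(F) = {epsilon, else, read}.
FIRST(G): from G::=A we get {epsilon, else, int, read}; from G::=epsilon we get {epsilon}. So FIRST(G) = {epsilon, else, int, read}.
FOLLOW(S) includes $ since S is the start symbol.
FOLLOW(F): in S::=then L F int, F is followed by int with FIRST {int}. Thus FOLLOW(F) = {int}.
FOLLOW(L): in S::=then L F int, L is followed by F int with FIRST {else, int, read}; in A::=int L do read, L is followed by do read with FIRST {do}; in A::=read L do S, L is followed by do S with FIRST {do}; in F::=L, the suffix after L is empty, so FOLLOW(L) ⊇ FOLLOW(F) = {int}; in F::=L else read G, L is followed by else read G with FIRST {else}. Thus FOLLOW(L) = {do, else, int, read}.
FOLLOW(S): in A::=read L do S, the suffix after S is empty, so FOLLOW(S) ⊇ FOLLOW(A) = {$, int}. Thus FOLLOW(S) = {$, int}.
FOLLOW(G): in S::=then G, the suffix after G is empty, so FOLLOW(G) ⊇ FOLLOW(S) = {$, int}; in F::=L else read G, the suffix after G is empty, so FOLLOW(G) ⊇ FOLLOW(F) = {int}. Thus FOLLOW(G) = {$, int}.
FOLLOW(A): in G::=A, the suffix after A is empty, so FOLLOW(A) ⊇ FOLLOW(G) = {$, int}. Thus FOLLOW(A) = {$, int}.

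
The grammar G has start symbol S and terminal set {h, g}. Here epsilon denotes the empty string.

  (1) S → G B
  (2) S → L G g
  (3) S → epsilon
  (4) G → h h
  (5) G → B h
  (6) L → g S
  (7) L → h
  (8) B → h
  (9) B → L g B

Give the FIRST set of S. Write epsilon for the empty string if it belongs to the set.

{epsilon, g, h}

FIRST(L): from L→g S we get {g}; from L→h we get {h}. So FIRST(L) = {g, h}.
FIRST(B): from B→h we get {h}; from B→L g B we get {g, h}. So FIRST(B) = {g, h}.
FIRST(G): from G→h h we get {h}; from G→B h we get {g, h}. So FIRST(G) = {g, h}.
FIRST(S): from S→G B we get {g, h}; from S→L G g we get {g, h}; from S→epsilon we get {epsilon}. So FIRST(S) = {epsilon, g, h}.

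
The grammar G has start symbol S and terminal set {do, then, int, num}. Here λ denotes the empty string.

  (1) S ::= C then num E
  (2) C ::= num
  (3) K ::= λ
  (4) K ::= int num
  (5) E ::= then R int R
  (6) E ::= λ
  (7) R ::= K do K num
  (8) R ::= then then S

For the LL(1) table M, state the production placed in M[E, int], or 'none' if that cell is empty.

E ::= λ

FIRST(C) = {num}
FIRST(K) = {λ, int}
FIRST(E) = {λ, then}
FIRST(S) = {num}  (via C then num E)
FIRST(R) = {do, int, then}  (via K do K num)
FOLLOW(S) includes $ since S is the start symbol.
FOLLOW(S): in R::=then then S, the suffix after S is empty, so FOLLOW(S) ⊇ FOLLOW(R) = {$, int}. Thus FOLLOW(S) = {$, int}.
FOLLOW(E): in S::=C then num E, the suffix after E is empty, so FOLLOW(E) ⊇ FOLLOW(S) = {$, int}. Thus FOLLOW(E) = {$, int}.
For E ::= then R int R: FIRST(then R int R) = {then}, so it goes in M[E, t] for t ∈ {then}.
For E ::= λ: FIRST(λ) = {λ}, so it goes in M[E, t] for t ∈ {}; since λ ∈ FIRST, also for every t ∈ FOLLOW(E) = {$, int}.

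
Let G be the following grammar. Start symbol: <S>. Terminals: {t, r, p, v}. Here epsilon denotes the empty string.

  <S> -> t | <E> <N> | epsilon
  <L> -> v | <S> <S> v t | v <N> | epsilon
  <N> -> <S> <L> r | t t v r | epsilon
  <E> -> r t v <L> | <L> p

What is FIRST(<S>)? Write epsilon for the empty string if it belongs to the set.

FIRST(<S>): from <S>->t we get {t}; from <S>-><E> <N> we get {p, r, t, v}; from <S>->epsilon we get {epsilon}. So FIRST(<S>) = {epsilon, p, r, t, v}.
FIRST(<L>): from <L>->v we get {v}; from <L>-><S> <S> v t we get {p, r, t, v}; from <L>->v <N> we get {v}; from <L>->epsilon we get {epsilon}. So FIRST(<L>) = {epsilon, p, r, t, v}.
FIRST(<N>): from <N>-><S> <L> r we get {p, r, t, v}; from <N>->t t v r we get {t}; from <N>->epsilon we get {epsilon}. So FIRST(<N>) = {epsilon, p, r, t, v}.
FIRST(<E>): from <E>->r t v <L> we get {r}; from <E>-><L> p we get {p, r, t, v}. So FIRST(<E>) = {p, r, t, v}.

{epsilon, p, r, t, v}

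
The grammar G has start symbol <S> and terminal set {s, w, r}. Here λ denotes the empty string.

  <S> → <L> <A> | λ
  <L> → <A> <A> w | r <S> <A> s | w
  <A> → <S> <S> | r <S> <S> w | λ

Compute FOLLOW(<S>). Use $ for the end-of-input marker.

{$, r, s, w}

FIRST(<S>): from <S>→<L> <A> we get {r, w}; from <S>→λ we get {λ}. So FIRST(<S>) = {λ, r, w}.
FIRST(<A>): from <A>→<S> <S> we get {λ, r, w}; from <A>→r <S> <S> w we get {r}; from <A>→λ we get {λ}. So FIRST(<A>) = {λ, r, w}.
FIRST(<L>): from <L>→<A> <A> w we get {r, w}; from <L>→r <S> <A> s we get {r}; from <L>→w we get {w}. So FIRST(<L>) = {r, w}.
FOLLOW(<S>) includes $ since <S> is the start symbol.
FOLLOW(<S>): in <L>→r <S> <A> s, <S> is followed by <A> s with FIRST {r, s, w}; in <A>→<S> <S> (occurrence 1), <S> is followed by <S> with FIRST {λ, r, w}; in <A>→<S> <S> (occurrence 1), the suffix after <S> is nullable, so FOLLOW(<S>) ⊇ FOLLOW(<A>) = {$, r, s, w}; in <A>→<S> <S> (occurrence 2), the suffix after <S> is empty, so FOLLOW(<S>) ⊇ FOLLOW(<A>) = {$, r, s, w}; in <A>→r <S> <S> w (occurrence 1), <S> is followed by <S> w with FIRST {r, w}; in <A>→r <S> <S> w (occurrence 2), <S> is followed by w with FIRST {w}. Thus FOLLOW(<S>) = {$, r, s, w}.
FOLLOW(<L>): in <S>→<L> <A>, <L> is followed by <A> with FIRST {λ, r, w}; in <S>→<L> <A>, the suffix after <L> is nullable, so FOLLOW(<L>) ⊇ FOLLOW(<S>) = {$, r, s, w}. Thus FOLLOW(<L>) = {$, r, s, w}.
FOLLOW(<A>): in <S>→<L> <A>, the suffix after <A> is empty, so FOLLOW(<A>) ⊇ FOLLOW(<S>) = {$, r, s, w}; in <L>→<A> <A> w (occurrence 1), <A> is followed by <A> w with FIRST {r, w}; in <L>→<A> <A> w (occurrence 2), <A> is followed by w with FIRST {w}; in <L>→r <S> <A> s, <A> is followed by s with FIRST {s}. Thus FOLLOW(<A>) = {$, r, s, w}.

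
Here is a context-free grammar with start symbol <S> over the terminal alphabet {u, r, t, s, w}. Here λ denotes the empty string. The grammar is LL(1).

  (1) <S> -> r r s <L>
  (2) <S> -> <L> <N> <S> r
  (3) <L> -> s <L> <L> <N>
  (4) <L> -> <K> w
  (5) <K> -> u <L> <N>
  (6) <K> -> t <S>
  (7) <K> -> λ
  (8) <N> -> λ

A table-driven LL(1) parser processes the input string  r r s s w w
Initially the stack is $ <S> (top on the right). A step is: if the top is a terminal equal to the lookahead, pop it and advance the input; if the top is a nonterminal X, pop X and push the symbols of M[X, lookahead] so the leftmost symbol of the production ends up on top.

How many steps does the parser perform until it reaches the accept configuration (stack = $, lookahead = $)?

      Stack            Input          Action
   1  $ <S>            r r s s w w $  expand <S> -> r r s <L>
   2  $ <L> s r r      r r s s w w $  match r
   3  $ <L> s r        r s s w w $    match r
   4  $ <L> s          s s w w $      match s
   5  $ <L>            s w w $        expand <L> -> s <L> <L> <N>
   6  $ <N> <L> <L> s  s w w $        match s
   7  $ <N> <L> <L>    w w $          expand <L> -> <K> w
   8  $ <N> <L> w <K>  w w $          expand <K> -> λ
   9  $ <N> <L> w      w w $          match w
  10  $ <N> <L>        w $            expand <L> -> <K> w
  11  $ <N> w <K>      w $            expand <K> -> λ
  12  $ <N> w          w $            match w
  13  $ <N>            $              expand <N> -> λ
Accept reached after 13 steps.

13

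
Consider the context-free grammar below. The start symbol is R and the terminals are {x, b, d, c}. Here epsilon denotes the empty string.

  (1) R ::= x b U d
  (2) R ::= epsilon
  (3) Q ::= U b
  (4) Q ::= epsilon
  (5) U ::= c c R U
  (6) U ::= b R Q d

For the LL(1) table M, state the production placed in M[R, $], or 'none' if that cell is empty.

R ::= epsilon

FIRST(R): from R::=x b U d we get {x}; from R::=epsilon we get {epsilon}. So FIRST(R) = {epsilon, x}.
FIRST(U): from U::=c c R U we get {c}; from U::=b R Q d we get {b}. So FIRST(U) = {b, c}.
FIRST(Q): from Q::=U b we get {b, c}; from Q::=epsilon we get {epsilon}. So FIRST(Q) = {epsilon, b, c}.
FOLLOW(R) includes $ since R is the start symbol.
FOLLOW(R): in U::=c c R U, R is followed by U with FIRST {b, c}; in U::=b R Q d, R is followed by Q d with FIRST {b, c, d}. Thus FOLLOW(R) = {$, b, c, d}.
For R ::= x b U d: FIRST(x b U d) = {x}, so it goes in M[R, t] for t ∈ {x}.
For R ::= epsilon: FIRST(epsilon) = {epsilon}, so it goes in M[R, t] for t ∈ {}; since epsilon ∈ FIRST, also for every t ∈ FOLLOW(R) = {$, b, c, d}.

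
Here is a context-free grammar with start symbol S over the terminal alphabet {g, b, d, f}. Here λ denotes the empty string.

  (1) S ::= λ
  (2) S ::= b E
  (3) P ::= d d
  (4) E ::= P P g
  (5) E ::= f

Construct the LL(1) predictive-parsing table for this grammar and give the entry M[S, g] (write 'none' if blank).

FIRST(S): from S::=λ we get {λ}; from S::=b E we get {b}. So FIRST(S) = {λ, b}.
FIRST(P): from P::=d d we get {d}. So FIRST(P) = {d}.
FIRST(E): from E::=P P g we get {d}; from E::=f we get {f}. So FIRST(E) = {d, f}.
FOLLOW(S) includes $ since S is the start symbol.
FOLLOW(S): S appears on no right-hand side. Thus FOLLOW(S) = {$}.
For S ::= λ: FIRST(λ) = {λ}, so it goes in M[S, t] for t ∈ {}; since λ ∈ FIRST, also for every t ∈ FOLLOW(S) = {$}.
For S ::= b E: FIRST(b E) = {b}, so it goes in M[S, t] for t ∈ {b}.
None of these place a production in M[S, g].

none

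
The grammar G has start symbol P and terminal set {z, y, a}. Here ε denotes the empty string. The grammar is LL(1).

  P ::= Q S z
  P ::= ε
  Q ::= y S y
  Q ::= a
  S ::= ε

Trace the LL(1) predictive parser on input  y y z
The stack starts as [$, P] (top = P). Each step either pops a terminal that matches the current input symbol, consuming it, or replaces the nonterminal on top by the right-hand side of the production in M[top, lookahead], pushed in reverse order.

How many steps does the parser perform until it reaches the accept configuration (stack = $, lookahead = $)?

7

     Stack        Input    Action
  1  $ P          y y z $  expand P ::= Q S z
  2  $ z S Q      y y z $  expand Q ::= y S y
  3  $ z S y S y  y y z $  match y
  4  $ z S y S    y z $    expand S ::= ε
  5  $ z S y      y z $    match y
  6  $ z S        z $      expand S ::= ε
  7  $ z          z $      match z
Accept reached after 7 steps.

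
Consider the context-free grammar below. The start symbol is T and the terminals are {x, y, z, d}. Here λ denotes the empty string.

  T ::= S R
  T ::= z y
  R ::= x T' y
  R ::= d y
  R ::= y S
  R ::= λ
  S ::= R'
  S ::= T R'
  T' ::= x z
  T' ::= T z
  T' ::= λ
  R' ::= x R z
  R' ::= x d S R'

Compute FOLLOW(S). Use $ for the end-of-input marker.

FIRST(R): from R::=x T' y we get {x}; from R::=d y we get {d}; from R::=y S we get {y}; from R::=λ we get {λ}. So FIRST(R) = {λ, d, x, y}.
FIRST(R'): from R'::=x R z we get {x}; from R'::=x d S R' we get {x}. So FIRST(R') = {x}.
FIRST(T): from T::=S R we get {x, z}; from T::=z y we get {z}. So FIRST(T) = {x, z}.
FIRST(S): from S::=R' we get {x}; from S::=T R' we get {x, z}. So FIRST(S) = {x, z}.
FIRST(T'): from T'::=x z we get {x}; from T'::=T z we get {x, z}; from T'::=λ we get {λ}. So FIRST(T') = {λ, x, z}.
FOLLOW(T) includes $ since T is the start symbol.
FOLLOW(T): in S::=T R', T is followed by R' with FIRST {x}; in T'::=T z, T is followed by z with FIRST {z}. Thus FOLLOW(T) = {$, x, z}.
FOLLOW(R): in T::=S R, the suffix after R is empty, so FOLLOW(R) ⊇ FOLLOW(T) = {$, x, z}; in R'::=x R z, R is followed by z with FIRST {z}. Thus FOLLOW(R) = {$, x, z}.
FOLLOW(S): in T::=S R, S is followed by R with FIRST {λ, d, x, y}; in T::=S R, the suffix after S is nullable, so FOLLOW(S) ⊇ FOLLOW(T) = {$, x, z}; in R::=y S, the suffix after S is empty, so FOLLOW(S) ⊇ FOLLOW(R) = {$, x, z}; in R'::=x d S R', S is followed by R' with FIRST {x}. Thus FOLLOW(S) = {$, d, x, y, z}.
FOLLOW(T'): in R::=x T' y, T' is followed by y with FIRST {y}. Thus FOLLOW(T') = {y}.
FOLLOW(R'): in S::=R', the suffix after R' is empty, so FOLLOW(R') ⊇ FOLLOW(S) = {$, d, x, y, z}; in S::=T R', the suffix after R' is empty, so FOLLOW(R') ⊇ FOLLOW(S) = {$, d, x, y, z}; in R'::=x d S R', the suffix after R' is empty (adds nothing new). Thus FOLLOW(R') = {$, d, x, y, z}.

{$, d, x, y, z}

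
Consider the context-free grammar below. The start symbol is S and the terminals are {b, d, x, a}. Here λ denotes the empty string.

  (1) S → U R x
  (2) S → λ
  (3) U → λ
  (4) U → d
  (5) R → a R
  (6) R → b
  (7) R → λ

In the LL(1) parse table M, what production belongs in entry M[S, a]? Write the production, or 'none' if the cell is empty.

S → U R x

FIRST(U) = {λ, d}
FIRST(R) = {λ, a, b}
FIRST(S) = {λ, a, b, d, x}  (via U R x)
FOLLOW(S) includes $ since S is the start symbol.
FOLLOW(S): S appears on no right-hand side. Thus FOLLOW(S) = {$}.
For S → U R x: FIRST(U R x) = {a, b, d, x}, so it goes in M[S, t] for t ∈ {a, b, d, x}.
For S → λ: FIRST(λ) = {λ}, so it goes in M[S, t] for t ∈ {}; since λ ∈ FIRST, also for every t ∈ FOLLOW(S) = {$}.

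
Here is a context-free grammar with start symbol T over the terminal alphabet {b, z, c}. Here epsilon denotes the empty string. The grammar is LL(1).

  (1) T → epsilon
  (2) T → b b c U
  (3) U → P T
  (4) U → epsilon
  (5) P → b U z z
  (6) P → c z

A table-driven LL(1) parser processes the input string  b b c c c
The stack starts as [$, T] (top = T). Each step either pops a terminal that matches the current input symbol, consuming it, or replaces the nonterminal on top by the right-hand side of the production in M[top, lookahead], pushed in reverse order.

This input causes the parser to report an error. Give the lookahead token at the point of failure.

     Stack      Input        Action
  1  $ T        b b c c c $  expand T → b b c U
  2  $ U c b b  b b c c c $  match b
  3  $ U c b    b c c c $    match b
  4  $ U c      c c c $      match c
  5  $ U        c c $        expand U → P T
  6  $ T P      c c $        expand P → c z
  7  $ T z c    c c $        match c
  8  $ T z      c $          error: top is terminal z but lookahead is c

c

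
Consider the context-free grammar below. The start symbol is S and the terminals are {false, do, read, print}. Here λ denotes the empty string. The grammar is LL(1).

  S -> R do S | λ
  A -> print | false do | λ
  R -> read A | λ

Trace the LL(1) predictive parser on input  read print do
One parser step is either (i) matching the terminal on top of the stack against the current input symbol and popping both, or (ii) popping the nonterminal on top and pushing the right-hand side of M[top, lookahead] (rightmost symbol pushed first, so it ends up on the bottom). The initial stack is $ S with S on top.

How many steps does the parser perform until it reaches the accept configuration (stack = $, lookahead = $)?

step 1: stack=$ S  input=read print do $  — expand S -> R do S
step 2: stack=$ S do R  input=read print do $  — expand R -> read A
step 3: stack=$ S do A read  input=read print do $  — match read
step 4: stack=$ S do A  input=print do $  — expand A -> print
step 5: stack=$ S do print  input=print do $  — match print
step 6: stack=$ S do  input=do $  — match do
step 7: stack=$ S  input=$  — expand S -> λ
Accept reached after 7 steps.

7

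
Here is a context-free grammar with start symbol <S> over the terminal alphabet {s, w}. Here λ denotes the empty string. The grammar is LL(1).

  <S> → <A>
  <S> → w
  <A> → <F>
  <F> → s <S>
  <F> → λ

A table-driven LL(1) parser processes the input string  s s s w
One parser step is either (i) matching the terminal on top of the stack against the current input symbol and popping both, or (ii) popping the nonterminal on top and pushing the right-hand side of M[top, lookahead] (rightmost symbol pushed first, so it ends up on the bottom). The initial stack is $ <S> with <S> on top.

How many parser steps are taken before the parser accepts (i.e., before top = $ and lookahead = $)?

14

      Stack    Input      Action
   1  $ <S>    s s s w $  expand <S> → <A>
   2  $ <A>    s s s w $  expand <A> → <F>
   3  $ <F>    s s s w $  expand <F> → s <S>
   4  $ <S> s  s s s w $  match s
   5  $ <S>    s s w $    expand <S> → <A>
   6  $ <A>    s s w $    expand <A> → <F>
   7  $ <F>    s s w $    expand <F> → s <S>
   8  $ <S> s  s s w $    match s
   9  $ <S>    s w $      expand <S> → <A>
  10  $ <A>    s w $      expand <A> → <F>
  11  $ <F>    s w $      expand <F> → s <S>
  12  $ <S> s  s w $      match s
  13  $ <S>    w $        expand <S> → w
  14  $ w      w $        match w
Accept reached after 14 steps.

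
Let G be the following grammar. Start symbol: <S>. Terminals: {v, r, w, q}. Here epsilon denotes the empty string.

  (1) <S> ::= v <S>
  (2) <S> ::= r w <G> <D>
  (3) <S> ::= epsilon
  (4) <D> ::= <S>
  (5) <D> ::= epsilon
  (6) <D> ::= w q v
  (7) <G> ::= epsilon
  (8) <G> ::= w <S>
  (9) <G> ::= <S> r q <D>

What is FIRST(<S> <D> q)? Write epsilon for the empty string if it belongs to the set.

{q, r, v, w}

FIRST(<S>) = {epsilon, r, v}
FIRST(<D>) = {epsilon, r, v, w}  (via <S>)
FIRST(<G>) = {epsilon, r, v, w}  (via <S> r q <D>)
FIRST(<S> <D> q): take FIRST of each symbol in turn, carrying on past any symbol whose FIRST contains epsilon; result {q, r, v, w}.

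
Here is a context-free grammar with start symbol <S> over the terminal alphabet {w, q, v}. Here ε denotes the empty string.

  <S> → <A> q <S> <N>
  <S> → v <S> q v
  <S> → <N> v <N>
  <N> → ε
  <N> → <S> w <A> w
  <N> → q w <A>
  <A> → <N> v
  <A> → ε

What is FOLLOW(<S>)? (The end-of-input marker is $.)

FIRST(<S>): from <S>→<A> q <S> <N> we get {q, v}; from <S>→v <S> q v we get {v}; from <S>→<N> v <N> we get {q, v}. So FIRST(<S>) = {q, v}.
FIRST(<N>): from <N>→ε we get {ε}; from <N>→<S> w <A> w we get {q, v}; from <N>→q w <A> we get {q}. So FIRST(<N>) = {ε, q, v}.
FIRST(<A>): from <A>→<N> v we get {q, v}; from <A>→ε we get {ε}. So FIRST(<A>) = {ε, q, v}.
FOLLOW(<S>) includes $ since <S> is the start symbol.
FOLLOW(<S>): in <S>→<A> q <S> <N>, <S> is followed by <N> with FIRST {ε, q, v}; in <S>→<A> q <S> <N>, the suffix after <S> is nullable (adds nothing new); in <S>→v <S> q v, <S> is followed by q v with FIRST {q}; in <N>→<S> w <A> w, <S> is followed by w <A> w with FIRST {w}. Thus FOLLOW(<S>) = {$, q, v, w}.
FOLLOW(<N>): in <S>→<A> q <S> <N>, the suffix after <N> is empty, so FOLLOW(<N>) ⊇ FOLLOW(<S>) = {$, q, v, w}; in <S>→<N> v <N> (occurrence 1), <N> is followed by v <N> with FIRST {v}; in <S>→<N> v <N> (occurrence 2), the suffix after <N> is empty, so FOLLOW(<N>) ⊇ FOLLOW(<S>) = {$, q, v, w}; in <A>→<N> v, <N> is followed by v with FIRST {v}. Thus FOLLOW(<N>) = {$, q, v, w}.
FOLLOW(<A>): in <S>→<A> q <S> <N>, <A> is followed by q <S> <N> with FIRST {q}; in <N>→<S> w <A> w, <A> is followed by w with FIRST {w}; in <N>→q w <A>, the suffix after <A> is empty, so FOLLOW(<A>) ⊇ FOLLOW(<N>) = {$, q, v, w}. Thus FOLLOW(<A>) = {$, q, v, w}.

{$, q, v, w}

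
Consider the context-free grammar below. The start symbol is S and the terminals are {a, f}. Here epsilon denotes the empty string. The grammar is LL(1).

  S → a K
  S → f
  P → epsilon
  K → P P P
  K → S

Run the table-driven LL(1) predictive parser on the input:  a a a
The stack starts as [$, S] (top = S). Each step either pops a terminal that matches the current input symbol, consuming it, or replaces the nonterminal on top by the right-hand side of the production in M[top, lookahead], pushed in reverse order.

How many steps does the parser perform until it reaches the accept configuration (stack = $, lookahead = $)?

12

step 1: stack=$ S  input=a a a $  — expand S → a K
step 2: stack=$ K a  input=a a a $  — match a
step 3: stack=$ K  input=a a $  — expand K → S
step 4: stack=$ S  input=a a $  — expand S → a K
step 5: stack=$ K a  input=a a $  — match a
step 6: stack=$ K  input=a $  — expand K → S
step 7: stack=$ S  input=a $  — expand S → a K
step 8: stack=$ K a  input=a $  — match a
step 9: stack=$ K  input=$  — expand K → P P P
step 10: stack=$ P P P  input=$  — expand P → epsilon
step 11: stack=$ P P  input=$  — expand P → epsilon
step 12: stack=$ P  input=$  — expand P → epsilon
Accept reached after 12 steps.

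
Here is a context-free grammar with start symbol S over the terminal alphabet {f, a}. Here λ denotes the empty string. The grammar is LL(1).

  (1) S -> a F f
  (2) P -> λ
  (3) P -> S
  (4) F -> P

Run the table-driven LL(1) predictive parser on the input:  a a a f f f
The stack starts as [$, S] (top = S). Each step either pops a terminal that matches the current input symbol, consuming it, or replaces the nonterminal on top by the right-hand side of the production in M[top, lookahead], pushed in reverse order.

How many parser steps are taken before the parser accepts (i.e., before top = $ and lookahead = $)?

15

step 1: stack=$ S  input=a a a f f f $  — expand S -> a F f
step 2: stack=$ f F a  input=a a a f f f $  — match a
step 3: stack=$ f F  input=a a f f f $  — expand F -> P
step 4: stack=$ f P  input=a a f f f $  — expand P -> S
step 5: stack=$ f S  input=a a f f f $  — expand S -> a F f
step 6: stack=$ f f F a  input=a a f f f $  — match a
step 7: stack=$ f f F  input=a f f f $  — expand F -> P
step 8: stack=$ f f P  input=a f f f $  — expand P -> S
step 9: stack=$ f f S  input=a f f f $  — expand S -> a F f
step 10: stack=$ f f f F a  input=a f f f $  — match a
step 11: stack=$ f f f F  input=f f f $  — expand F -> P
step 12: stack=$ f f f P  input=f f f $  — expand P -> λ
step 13: stack=$ f f f  input=f f f $  — match f
step 14: stack=$ f f  input=f f $  — match f
step 15: stack=$ f  input=f $  — match f
Accept reached after 15 steps.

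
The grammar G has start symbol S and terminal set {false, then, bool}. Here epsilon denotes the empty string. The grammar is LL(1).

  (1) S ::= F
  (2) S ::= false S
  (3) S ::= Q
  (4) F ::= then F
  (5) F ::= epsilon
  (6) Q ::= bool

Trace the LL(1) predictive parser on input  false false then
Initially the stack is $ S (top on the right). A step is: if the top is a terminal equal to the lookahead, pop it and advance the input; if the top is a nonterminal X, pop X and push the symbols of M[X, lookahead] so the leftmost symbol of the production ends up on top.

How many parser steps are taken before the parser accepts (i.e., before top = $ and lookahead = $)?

8

step 1: stack=$ S  input=false false then $  — expand S ::= false S
step 2: stack=$ S false  input=false false then $  — match false
step 3: stack=$ S  input=false then $  — expand S ::= false S
step 4: stack=$ S false  input=false then $  — match false
step 5: stack=$ S  input=then $  — expand S ::= F
step 6: stack=$ F  input=then $  — expand F ::= then F
step 7: stack=$ F then  input=then $  — match then
step 8: stack=$ F  input=$  — expand F ::= epsilon
Accept reached after 8 steps.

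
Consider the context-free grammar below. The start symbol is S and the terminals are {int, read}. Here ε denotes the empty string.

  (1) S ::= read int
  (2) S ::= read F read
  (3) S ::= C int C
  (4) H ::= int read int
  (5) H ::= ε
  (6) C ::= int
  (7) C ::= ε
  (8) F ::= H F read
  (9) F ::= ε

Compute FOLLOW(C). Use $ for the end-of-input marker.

FIRST(H): from H::=int read int we get {int}; from H::=ε we get {ε}. So FIRST(H) = {ε, int}.
FIRST(C): from C::=int we get {int}; from C::=ε we get {ε}. So FIRST(C) = {ε, int}.
FIRST(S): from S::=read int we get {read}; from S::=read F read we get {read}; from S::=C int C we get {int}. So FIRST(S) = {int, read}.
FIRST(F): from F::=H F read we get {int, read}; from F::=ε we get {ε}. So FIRST(F) = {ε, int, read}.
FOLLOW(S) includes $ since S is the start symbol.
FOLLOW(S): S appears on no right-hand side. Thus FOLLOW(S) = {$}.
FOLLOW(H): in F::=H F read, H is followed by F read with FIRST {int, read}. Thus FOLLOW(H) = {int, read}.
FOLLOW(C): in S::=C int C (occurrence 1), C is followed by int C with FIRST {int}; in S::=C int C (occurrence 2), the suffix after C is empty, so FOLLOW(C) ⊇ FOLLOW(S) = {$}. Thus FOLLOW(C) = {$, int}.
FOLLOW(F): in S::=read F read, F is followed by read with FIRST {read}; in F::=H F read, F is followed by read with FIRST {read}. Thus FOLLOW(F) = {read}.

{$, int}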